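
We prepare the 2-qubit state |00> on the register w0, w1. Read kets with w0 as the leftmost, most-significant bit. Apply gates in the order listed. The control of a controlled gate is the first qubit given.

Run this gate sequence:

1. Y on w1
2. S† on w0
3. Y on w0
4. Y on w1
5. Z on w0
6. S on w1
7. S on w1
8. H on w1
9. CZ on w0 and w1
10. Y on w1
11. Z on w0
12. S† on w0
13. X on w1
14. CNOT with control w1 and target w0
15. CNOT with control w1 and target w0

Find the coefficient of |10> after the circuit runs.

The amplitude on |10> is sqrt(2)*I/2. Key observation: the block from step 14 through step 15 cancels to the identity and can be dropped.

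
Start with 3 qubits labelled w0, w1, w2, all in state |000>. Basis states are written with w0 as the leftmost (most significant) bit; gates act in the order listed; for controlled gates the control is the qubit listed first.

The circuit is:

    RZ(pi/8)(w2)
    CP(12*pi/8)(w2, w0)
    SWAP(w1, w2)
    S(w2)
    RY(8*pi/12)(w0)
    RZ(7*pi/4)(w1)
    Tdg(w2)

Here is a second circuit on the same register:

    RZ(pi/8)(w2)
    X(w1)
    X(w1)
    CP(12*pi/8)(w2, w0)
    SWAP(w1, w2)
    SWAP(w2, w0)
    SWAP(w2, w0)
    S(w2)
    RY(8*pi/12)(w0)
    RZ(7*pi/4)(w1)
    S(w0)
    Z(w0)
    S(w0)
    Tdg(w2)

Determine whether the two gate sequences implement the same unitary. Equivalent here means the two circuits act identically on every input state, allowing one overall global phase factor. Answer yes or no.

Yes, they are equivalent — the unitaries differ by at most a global phase.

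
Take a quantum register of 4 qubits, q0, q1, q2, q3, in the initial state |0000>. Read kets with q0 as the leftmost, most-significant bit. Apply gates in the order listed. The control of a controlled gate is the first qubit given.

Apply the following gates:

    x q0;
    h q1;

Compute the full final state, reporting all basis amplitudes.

The resulting statevector has amplitude sqrt(2)/2 on |1000>, sqrt(2)/2 on |1100>, and 0 on every other basis state.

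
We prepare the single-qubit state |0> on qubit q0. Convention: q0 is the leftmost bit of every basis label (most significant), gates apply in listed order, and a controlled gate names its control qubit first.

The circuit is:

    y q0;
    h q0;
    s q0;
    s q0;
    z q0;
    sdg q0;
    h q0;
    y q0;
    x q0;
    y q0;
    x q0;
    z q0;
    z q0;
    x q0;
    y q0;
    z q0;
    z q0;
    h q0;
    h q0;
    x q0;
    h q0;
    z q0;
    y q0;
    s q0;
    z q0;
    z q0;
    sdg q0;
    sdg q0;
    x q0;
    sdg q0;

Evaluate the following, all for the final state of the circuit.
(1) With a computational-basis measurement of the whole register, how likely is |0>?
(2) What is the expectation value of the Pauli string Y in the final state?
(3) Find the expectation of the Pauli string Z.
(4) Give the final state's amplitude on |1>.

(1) The probability of measuring |0> is 1/2. Key observation: steps 19-22 multiply out to the identity, so the circuit reduces to the remaining gates.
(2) The observable Y averages to 1.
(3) In the final state, Z has expectation 0.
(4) |1> carries amplitude sqrt(2)/2 in the final state.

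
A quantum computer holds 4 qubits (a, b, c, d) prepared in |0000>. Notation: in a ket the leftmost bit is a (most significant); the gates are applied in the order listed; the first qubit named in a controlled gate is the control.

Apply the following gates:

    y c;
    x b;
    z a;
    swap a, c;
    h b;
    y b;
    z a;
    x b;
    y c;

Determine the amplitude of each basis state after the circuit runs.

The final amplitudes are sqrt(2)*I/2 on |1010>, sqrt(2)*I/2 on |1110>, and 0 on every other basis state.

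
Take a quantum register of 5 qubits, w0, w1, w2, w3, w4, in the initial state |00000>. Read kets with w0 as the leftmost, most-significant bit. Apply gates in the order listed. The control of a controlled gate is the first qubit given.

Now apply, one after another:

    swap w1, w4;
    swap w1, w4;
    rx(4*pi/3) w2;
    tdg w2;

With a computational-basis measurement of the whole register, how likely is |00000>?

A full measurement returns |00000> with probability 1/4. Key observation: steps 1-2 multiply out to the identity, so the circuit reduces to the remaining gates.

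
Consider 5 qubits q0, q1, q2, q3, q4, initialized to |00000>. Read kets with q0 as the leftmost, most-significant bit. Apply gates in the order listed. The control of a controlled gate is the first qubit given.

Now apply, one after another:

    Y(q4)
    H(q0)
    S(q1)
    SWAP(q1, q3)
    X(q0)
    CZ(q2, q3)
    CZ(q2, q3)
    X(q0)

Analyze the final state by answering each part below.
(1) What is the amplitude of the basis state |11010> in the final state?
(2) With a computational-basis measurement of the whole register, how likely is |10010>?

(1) The amplitude on |11010> is 0. Key observation: the block from step 5 through step 8 cancels to the identity and can be dropped.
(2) The probability of measuring |10010> is 0.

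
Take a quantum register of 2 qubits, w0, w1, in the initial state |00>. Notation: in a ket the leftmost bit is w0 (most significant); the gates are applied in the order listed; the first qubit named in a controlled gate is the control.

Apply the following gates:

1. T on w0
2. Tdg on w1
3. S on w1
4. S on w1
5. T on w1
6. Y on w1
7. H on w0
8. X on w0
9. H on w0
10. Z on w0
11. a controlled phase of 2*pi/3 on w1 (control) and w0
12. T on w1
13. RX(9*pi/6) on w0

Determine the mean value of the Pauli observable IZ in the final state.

The observable IZ averages to -1. Key observation: steps 7-10 multiply out to the identity, so the circuit reduces to the remaining gates.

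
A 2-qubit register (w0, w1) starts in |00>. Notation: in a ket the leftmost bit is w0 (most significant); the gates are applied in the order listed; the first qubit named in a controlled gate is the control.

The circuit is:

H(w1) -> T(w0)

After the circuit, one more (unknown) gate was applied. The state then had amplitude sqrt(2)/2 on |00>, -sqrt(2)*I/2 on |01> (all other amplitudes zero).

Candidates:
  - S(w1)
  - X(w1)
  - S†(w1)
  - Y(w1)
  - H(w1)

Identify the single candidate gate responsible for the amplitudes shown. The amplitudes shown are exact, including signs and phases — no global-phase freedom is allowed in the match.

It was S†(w1) that produced the state shown.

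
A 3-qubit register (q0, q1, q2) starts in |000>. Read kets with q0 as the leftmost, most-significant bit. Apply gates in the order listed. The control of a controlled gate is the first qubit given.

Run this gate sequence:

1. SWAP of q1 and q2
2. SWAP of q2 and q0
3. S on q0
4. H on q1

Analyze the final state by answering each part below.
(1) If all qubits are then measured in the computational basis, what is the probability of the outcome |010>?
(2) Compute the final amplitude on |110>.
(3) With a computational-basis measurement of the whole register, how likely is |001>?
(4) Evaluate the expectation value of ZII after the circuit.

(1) The probability of measuring |010> is 1/2.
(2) |110> carries amplitude 0 in the final state.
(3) The probability of measuring |001> is 0.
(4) In the final state, ZII has expectation 1.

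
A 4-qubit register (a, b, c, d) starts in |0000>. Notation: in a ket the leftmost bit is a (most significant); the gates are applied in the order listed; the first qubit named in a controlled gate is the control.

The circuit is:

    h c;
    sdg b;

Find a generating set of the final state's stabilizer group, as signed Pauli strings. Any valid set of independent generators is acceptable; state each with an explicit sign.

The stabilizer group can be generated by +IIXI, +ZIII, +IZII, +IIIZ, among other valid generating sets.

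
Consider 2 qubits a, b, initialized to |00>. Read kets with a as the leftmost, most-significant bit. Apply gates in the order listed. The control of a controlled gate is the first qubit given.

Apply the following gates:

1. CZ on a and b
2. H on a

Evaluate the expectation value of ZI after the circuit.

The observable ZI averages to 0.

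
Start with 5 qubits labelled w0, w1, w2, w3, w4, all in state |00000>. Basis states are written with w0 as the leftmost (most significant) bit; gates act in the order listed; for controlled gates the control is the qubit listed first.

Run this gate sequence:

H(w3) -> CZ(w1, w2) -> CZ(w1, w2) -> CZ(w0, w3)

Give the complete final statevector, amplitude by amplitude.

The final amplitudes are sqrt(2)/2 on |00000>, sqrt(2)/2 on |00010>, and 0 on every other basis state. Key observation: gates 2-3 undo each other exactly, leaving only the rest of the circuit to track.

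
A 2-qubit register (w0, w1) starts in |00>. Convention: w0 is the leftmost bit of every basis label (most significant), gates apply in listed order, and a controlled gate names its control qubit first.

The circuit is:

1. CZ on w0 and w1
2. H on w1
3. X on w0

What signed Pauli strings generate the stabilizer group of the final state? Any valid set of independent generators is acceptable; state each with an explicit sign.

The stabilizer group can be generated by +IX, -ZI, among other valid generating sets.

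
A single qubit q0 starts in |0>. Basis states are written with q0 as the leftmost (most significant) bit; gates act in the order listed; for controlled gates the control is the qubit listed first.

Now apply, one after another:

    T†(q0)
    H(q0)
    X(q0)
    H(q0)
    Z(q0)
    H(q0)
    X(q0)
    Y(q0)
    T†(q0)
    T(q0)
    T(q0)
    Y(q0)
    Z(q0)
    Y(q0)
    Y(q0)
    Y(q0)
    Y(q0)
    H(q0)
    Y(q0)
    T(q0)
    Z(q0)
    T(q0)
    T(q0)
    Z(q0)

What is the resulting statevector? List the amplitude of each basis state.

After the circuit, the state carries amplitude -I/2 - exp(3*I*pi/4)/2 on |0>, -I/2 + exp(I*pi/4)/2 on |1>. Key observation: steps 2-5 multiply out to the identity, so the circuit reduces to the remaining gates.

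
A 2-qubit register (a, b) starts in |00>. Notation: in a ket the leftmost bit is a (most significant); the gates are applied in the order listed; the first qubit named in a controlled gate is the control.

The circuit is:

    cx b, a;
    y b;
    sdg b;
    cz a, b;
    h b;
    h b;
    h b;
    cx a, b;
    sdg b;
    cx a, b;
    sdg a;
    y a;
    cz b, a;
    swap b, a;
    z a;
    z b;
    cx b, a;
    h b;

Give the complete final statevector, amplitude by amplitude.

The final amplitudes are 1/2 on |00>, -1/2 on |01>, -I/2 on |10>, I/2 on |11>.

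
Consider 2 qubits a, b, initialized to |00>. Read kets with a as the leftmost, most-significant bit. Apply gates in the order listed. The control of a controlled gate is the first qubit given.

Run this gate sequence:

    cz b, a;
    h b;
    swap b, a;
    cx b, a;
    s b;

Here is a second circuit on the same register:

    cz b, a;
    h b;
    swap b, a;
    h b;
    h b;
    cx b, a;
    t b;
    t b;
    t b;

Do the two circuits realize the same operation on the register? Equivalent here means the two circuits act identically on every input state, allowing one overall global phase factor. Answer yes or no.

No, they are not equivalent — no single phase factor reconciles the two unitaries.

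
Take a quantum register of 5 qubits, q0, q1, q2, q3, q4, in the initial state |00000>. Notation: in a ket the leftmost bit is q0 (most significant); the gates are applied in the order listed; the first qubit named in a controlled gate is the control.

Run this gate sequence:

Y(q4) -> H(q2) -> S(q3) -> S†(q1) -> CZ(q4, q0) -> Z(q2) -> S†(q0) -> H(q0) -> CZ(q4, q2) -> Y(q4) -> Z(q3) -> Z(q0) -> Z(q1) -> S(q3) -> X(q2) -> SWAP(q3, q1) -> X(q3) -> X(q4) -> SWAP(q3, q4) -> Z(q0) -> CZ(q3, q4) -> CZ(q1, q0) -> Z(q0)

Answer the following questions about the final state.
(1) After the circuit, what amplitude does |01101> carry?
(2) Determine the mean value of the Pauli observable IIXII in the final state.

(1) The amplitude on |01101> is 0.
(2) The observable IIXII averages to 1.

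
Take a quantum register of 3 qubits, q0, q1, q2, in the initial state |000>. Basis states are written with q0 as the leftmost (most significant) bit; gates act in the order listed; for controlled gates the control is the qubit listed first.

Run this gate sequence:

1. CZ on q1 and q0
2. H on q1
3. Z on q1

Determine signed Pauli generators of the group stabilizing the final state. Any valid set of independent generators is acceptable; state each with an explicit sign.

The stabilizer group can be generated by -IXI, +ZII, +IIZ, among other valid generating sets.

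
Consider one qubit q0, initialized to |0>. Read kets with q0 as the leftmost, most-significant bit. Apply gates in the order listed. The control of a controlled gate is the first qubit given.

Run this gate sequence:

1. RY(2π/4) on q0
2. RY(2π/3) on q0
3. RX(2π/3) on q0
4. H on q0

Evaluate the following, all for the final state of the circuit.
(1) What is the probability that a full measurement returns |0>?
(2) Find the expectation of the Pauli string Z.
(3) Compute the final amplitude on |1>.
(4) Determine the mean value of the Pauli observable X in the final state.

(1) Outcome |0> occurs with probability 1/4.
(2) In the final state, Z has expectation -1/2.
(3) |1> carries amplitude -sqrt(3)/4 - 3*I/4 in the final state.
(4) The expectation value of X is sqrt(3)/4.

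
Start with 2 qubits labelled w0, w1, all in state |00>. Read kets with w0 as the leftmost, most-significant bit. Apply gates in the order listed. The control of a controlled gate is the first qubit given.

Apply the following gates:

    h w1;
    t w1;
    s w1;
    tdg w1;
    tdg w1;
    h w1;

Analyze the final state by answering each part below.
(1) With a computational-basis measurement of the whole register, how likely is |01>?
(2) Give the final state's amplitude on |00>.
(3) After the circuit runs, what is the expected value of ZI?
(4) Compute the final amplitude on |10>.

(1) A full measurement returns |01> with probability 1/2 - sqrt(2)/4.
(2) |00> carries amplitude 1/2 + exp(I*pi/4)/2 in the final state.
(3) In the final state, ZI has expectation 1.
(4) |10> carries amplitude 0 in the final state.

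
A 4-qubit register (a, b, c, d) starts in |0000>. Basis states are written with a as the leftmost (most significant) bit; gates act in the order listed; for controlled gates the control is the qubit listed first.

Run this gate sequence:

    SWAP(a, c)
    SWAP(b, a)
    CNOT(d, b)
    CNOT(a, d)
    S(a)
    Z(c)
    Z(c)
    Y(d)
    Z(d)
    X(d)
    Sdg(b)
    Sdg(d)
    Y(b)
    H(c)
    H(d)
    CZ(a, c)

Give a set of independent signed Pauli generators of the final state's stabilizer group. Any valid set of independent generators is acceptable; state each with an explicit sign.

The final state is stabilized by the group generated by +IIXI, +IIIX, +ZIII, -IZII; other independent generating sets are equally valid.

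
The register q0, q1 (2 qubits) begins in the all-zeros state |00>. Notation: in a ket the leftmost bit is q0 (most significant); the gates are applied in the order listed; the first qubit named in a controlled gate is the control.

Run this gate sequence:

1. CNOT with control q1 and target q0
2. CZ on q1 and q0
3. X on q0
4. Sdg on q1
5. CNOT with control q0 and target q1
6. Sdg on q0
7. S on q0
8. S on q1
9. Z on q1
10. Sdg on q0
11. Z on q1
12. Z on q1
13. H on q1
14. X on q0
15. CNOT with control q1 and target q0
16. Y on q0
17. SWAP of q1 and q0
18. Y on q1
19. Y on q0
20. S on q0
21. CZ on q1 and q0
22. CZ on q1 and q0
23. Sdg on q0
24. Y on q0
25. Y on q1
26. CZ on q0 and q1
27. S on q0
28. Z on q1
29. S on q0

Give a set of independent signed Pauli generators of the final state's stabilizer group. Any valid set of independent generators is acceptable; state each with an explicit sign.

The final state is stabilized by the group generated by +XX, -ZZ; other independent generating sets are equally valid. Key observation: the block from step 18 through step 25 cancels to the identity and can be dropped.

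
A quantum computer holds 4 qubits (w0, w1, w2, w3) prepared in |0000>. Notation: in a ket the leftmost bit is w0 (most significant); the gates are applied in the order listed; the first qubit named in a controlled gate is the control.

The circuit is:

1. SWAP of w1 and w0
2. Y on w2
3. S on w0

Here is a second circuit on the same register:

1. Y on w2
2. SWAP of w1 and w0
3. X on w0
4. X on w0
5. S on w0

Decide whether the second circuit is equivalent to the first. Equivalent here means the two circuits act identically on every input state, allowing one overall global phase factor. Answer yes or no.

Yes — the two circuits implement the same unitary up to a global phase.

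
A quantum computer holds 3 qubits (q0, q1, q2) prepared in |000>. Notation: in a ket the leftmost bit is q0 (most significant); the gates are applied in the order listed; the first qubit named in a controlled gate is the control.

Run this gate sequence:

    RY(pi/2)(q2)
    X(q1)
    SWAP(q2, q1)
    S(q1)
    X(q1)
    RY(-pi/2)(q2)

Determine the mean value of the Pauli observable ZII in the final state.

The observable ZII averages to 1.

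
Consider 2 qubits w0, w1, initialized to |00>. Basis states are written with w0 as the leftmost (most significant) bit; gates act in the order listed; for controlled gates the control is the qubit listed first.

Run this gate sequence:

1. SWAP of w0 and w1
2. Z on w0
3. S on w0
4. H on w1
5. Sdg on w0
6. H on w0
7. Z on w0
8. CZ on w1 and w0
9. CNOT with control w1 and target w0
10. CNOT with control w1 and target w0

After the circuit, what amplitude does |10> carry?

The final state's coefficient on |10> equals -1/2.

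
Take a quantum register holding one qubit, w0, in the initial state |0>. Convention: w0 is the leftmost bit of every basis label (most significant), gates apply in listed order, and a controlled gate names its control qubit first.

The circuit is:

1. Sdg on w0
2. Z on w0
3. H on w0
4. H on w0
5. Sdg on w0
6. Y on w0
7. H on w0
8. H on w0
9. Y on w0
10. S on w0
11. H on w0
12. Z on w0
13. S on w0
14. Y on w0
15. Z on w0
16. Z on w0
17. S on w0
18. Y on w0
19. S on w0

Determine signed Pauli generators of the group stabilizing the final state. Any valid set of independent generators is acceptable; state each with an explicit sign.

One valid set of independent stabilizer generators is -Y (any independent generating set of the same group is equally correct). Key observation: gates 4-11 undo each other exactly, leaving only the rest of the circuit to track.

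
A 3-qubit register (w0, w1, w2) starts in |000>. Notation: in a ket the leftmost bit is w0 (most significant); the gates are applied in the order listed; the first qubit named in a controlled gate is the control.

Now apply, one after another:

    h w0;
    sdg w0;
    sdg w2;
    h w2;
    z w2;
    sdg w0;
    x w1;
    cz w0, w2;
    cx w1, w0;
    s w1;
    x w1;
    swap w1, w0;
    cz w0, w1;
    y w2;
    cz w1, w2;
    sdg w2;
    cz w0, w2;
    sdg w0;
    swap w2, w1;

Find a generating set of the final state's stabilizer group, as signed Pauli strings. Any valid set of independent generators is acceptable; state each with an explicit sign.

The stabilizer group can be generated by +IYI, +IIX, +ZII, among other valid generating sets.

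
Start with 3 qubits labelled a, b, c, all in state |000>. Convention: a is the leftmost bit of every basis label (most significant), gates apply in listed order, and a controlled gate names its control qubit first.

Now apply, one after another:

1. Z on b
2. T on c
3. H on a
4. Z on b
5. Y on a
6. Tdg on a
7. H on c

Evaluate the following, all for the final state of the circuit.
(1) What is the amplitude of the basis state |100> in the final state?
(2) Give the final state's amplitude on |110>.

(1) The final state's coefficient on |100> equals exp(I*pi/4)/2.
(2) |110> carries amplitude 0 in the final state.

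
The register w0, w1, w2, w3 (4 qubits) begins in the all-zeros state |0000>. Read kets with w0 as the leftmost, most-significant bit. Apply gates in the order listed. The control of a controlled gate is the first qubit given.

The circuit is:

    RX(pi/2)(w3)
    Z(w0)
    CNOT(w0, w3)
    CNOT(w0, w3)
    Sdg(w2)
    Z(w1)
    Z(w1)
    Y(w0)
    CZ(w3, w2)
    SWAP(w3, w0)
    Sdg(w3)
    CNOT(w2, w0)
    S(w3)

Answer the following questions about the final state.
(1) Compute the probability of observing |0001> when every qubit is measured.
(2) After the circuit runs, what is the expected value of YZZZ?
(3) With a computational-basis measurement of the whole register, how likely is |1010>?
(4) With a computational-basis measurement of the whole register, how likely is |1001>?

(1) Outcome |0001> occurs with probability 1/2. Key observation: gates 3-4 undo each other exactly, leaving only the rest of the circuit to track.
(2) The observable YZZZ averages to 1.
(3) The probability of measuring |1010> is 0.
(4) The probability of measuring |1001> is 1/2.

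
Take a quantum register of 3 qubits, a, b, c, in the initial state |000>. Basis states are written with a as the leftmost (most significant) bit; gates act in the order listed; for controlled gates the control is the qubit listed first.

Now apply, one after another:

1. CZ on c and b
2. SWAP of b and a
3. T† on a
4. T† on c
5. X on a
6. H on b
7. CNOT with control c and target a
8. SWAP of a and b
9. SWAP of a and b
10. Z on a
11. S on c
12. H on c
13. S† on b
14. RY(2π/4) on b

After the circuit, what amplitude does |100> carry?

The amplitude on |100> is sqrt(2)*(-1 - I)/4. Key observation: the block from step 8 through step 9 cancels to the identity and can be dropped.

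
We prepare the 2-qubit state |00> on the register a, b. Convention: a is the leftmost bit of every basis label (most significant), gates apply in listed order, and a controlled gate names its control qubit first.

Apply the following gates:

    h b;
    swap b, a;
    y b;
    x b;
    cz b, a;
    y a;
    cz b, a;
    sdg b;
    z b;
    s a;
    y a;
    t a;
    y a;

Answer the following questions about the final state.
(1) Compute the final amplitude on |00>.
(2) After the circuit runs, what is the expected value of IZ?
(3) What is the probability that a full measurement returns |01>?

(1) The final state's coefficient on |00> equals sqrt(2)*exp(I*pi/4)/2.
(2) The expectation value of IZ is 1.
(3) The probability of measuring |01> is 0.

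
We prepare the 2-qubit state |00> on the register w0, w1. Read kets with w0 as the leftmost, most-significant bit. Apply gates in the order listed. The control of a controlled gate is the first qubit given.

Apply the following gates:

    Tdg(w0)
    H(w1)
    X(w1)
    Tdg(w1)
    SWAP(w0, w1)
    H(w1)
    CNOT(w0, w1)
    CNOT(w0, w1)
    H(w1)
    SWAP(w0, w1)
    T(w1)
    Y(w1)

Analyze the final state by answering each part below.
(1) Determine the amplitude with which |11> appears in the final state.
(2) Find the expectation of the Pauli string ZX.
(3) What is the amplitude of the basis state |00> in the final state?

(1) The final state's coefficient on |11> equals 0. Key observation: gates 4-11 undo each other exactly, leaving only the rest of the circuit to track.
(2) The observable ZX averages to -1.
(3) |00> carries amplitude -sqrt(2)*I/2 in the final state.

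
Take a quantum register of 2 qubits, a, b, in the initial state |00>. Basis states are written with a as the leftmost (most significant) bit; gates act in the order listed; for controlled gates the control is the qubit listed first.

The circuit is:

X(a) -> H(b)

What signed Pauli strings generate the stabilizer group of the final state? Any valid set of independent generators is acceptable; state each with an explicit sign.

One valid set of independent stabilizer generators is +IX, -ZI (any independent generating set of the same group is equally correct).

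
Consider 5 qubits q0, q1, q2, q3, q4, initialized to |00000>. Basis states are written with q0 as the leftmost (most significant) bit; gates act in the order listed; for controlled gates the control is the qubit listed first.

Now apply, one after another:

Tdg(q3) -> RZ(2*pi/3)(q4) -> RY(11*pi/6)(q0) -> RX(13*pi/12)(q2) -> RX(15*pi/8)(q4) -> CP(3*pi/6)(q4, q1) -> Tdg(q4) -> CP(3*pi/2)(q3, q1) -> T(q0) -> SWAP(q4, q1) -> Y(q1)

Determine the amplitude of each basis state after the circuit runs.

The final amplitudes are 3*sqrt(2)*sqrt(1/2 - sqrt(2)/4)*exp(-7*I*pi/12)*sin(pi/16)/8 + sqrt(6)*sqrt(1/2 - sqrt(2)/4)*exp(-7*I*pi/12)*sin(pi/16)/8 - sqrt(2)*sqrt(sqrt(2)/4 + 1/2)*exp(-7*I*pi/12)*sin(pi/16)/8 - sqrt(6)*sqrt(sqrt(2)/4 + 1/2)*exp(-7*I*pi/12)*sin(pi/16)/8 on |00000>, -sqrt(2)*I*sqrt(1/2 - sqrt(2)/4)*exp(-7*I*pi/12)*sin(pi/16)/8 - sqrt(6)*I*sqrt(1/2 - sqrt(2)/4)*exp(-7*I*pi/12)*sin(pi/16)/8 - sqrt(6)*I*sqrt(sqrt(2)/4 + 1/2)*exp(-7*I*pi/12)*sin(pi/16)/8 - 3*sqrt(2)*I*sqrt(sqrt(2)/4 + 1/2)*exp(-7*I*pi/12)*sin(pi/16)/8 on |00100>, -sqrt(6)*I*sqrt(sqrt(2)/4 + 1/2)*exp(-I*pi/3)*cos(pi/16)/8 - sqrt(2)*I*sqrt(sqrt(2)/4 + 1/2)*exp(-I*pi/3)*cos(pi/16)/8 + sqrt(6)*I*sqrt(1/2 - sqrt(2)/4)*exp(-I*pi/3)*cos(pi/16)/8 + 3*sqrt(2)*I*sqrt(1/2 - sqrt(2)/4)*exp(-I*pi/3)*cos(pi/16)/8 on |01000>, 3*sqrt(2)*sqrt(sqrt(2)/4 + 1/2)*exp(-I*pi/3)*cos(pi/16)/8 + sqrt(6)*sqrt(sqrt(2)/4 + 1/2)*exp(-I*pi/3)*cos(pi/16)/8 + sqrt(6)*sqrt(1/2 - sqrt(2)/4)*exp(-I*pi/3)*cos(pi/16)/8 + sqrt(2)*sqrt(1/2 - sqrt(2)/4)*exp(-I*pi/3)*cos(pi/16)/8 on |01100>, sqrt(6)*sqrt(sqrt(2)/4 + 1/2)*exp(-I*pi/3)*sin(pi/16)/8 + sqrt(6)*sqrt(1/2 - sqrt(2)/4)*exp(-I*pi/3)*sin(pi/16)/8 - sqrt(2)*sqrt(sqrt(2)/4 + 1/2)*exp(-I*pi/3)*sin(pi/16)/8 - 3*sqrt(2)*sqrt(1/2 - sqrt(2)/4)*exp(-I*pi/3)*sin(pi/16)/8 on |10000>, -sqrt(6)*I*sqrt(sqrt(2)/4 + 1/2)*exp(-I*pi/3)*sin(pi/16)/8 - sqrt(2)*I*sqrt(1/2 - sqrt(2)/4)*exp(-I*pi/3)*sin(pi/16)/8 + sqrt(6)*I*sqrt(1/2 - sqrt(2)/4)*exp(-I*pi/3)*sin(pi/16)/8 + 3*sqrt(2)*I*sqrt(sqrt(2)/4 + 1/2)*exp(-I*pi/3)*sin(pi/16)/8 on |10100>, -3*sqrt(2)*I*sqrt(1/2 - sqrt(2)/4)*exp(-I*pi/12)*cos(pi/16)/8 - sqrt(2)*I*sqrt(sqrt(2)/4 + 1/2)*exp(-I*pi/12)*cos(pi/16)/8 + sqrt(6)*I*sqrt(1/2 - sqrt(2)/4)*exp(-I*pi/12)*cos(pi/16)/8 + sqrt(6)*I*sqrt(sqrt(2)/4 + 1/2)*exp(-I*pi/12)*cos(pi/16)/8 on |11000>, sqrt(6)*sqrt(sqrt(2)/4 + 1/2)*exp(-I*pi/12)*cos(pi/16)/8 + sqrt(2)*sqrt(1/2 - sqrt(2)/4)*exp(-I*pi/12)*cos(pi/16)/8 - sqrt(6)*sqrt(1/2 - sqrt(2)/4)*exp(-I*pi/12)*cos(pi/16)/8 - 3*sqrt(2)*sqrt(sqrt(2)/4 + 1/2)*exp(-I*pi/12)*cos(pi/16)/8 on |11100>, and 0 on every other basis state.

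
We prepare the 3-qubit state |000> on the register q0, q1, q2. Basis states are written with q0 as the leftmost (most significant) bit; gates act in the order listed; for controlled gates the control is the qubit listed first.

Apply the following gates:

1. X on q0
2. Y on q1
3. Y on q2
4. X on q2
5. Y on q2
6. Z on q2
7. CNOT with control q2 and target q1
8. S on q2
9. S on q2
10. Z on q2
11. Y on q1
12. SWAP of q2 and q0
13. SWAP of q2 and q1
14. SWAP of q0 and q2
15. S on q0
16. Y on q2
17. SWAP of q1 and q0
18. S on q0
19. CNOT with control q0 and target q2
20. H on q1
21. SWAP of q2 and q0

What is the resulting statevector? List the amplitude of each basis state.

The resulting statevector has amplitude -sqrt(2)*I/2 on |101>, sqrt(2)*I/2 on |111>, and 0 on every other basis state.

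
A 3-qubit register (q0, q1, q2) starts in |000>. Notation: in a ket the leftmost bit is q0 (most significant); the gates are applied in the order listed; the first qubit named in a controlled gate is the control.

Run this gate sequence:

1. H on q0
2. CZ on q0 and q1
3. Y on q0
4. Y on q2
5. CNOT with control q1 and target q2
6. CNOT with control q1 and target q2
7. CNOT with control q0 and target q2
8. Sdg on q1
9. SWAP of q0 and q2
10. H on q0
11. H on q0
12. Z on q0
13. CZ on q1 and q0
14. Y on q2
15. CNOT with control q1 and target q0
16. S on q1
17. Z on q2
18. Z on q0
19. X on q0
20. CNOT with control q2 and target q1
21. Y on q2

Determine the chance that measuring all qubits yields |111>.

The probability of measuring |111> is 0. Key observation: gates 10-11 undo each other exactly, leaving only the rest of the circuit to track.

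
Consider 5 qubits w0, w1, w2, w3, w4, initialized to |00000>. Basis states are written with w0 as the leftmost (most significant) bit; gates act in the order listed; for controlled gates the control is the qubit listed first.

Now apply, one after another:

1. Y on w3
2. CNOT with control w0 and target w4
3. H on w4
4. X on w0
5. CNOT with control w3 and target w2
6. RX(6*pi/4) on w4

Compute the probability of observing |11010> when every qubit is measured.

A full measurement returns |11010> with probability 0.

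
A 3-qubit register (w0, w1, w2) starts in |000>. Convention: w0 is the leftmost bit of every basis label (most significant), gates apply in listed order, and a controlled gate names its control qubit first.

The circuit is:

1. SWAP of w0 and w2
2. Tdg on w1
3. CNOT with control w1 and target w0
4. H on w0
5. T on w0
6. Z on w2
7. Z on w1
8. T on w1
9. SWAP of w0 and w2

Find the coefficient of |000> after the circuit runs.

The final state's coefficient on |000> equals sqrt(2)/2.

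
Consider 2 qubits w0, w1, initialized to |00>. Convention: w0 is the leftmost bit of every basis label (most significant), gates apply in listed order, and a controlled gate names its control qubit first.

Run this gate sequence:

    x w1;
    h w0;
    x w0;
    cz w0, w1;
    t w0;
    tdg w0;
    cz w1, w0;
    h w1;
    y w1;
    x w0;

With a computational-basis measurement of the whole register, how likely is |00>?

Outcome |00> occurs with probability 1/4.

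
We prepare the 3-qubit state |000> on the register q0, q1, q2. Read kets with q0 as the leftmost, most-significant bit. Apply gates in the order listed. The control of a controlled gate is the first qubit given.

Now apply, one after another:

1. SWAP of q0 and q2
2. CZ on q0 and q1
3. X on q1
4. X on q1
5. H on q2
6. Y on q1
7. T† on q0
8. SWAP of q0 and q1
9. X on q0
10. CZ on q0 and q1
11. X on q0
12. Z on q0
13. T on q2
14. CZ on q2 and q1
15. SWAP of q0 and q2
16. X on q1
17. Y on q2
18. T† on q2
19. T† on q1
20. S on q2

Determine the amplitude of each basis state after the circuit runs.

The final amplitudes are sqrt(2)*exp(3*I*pi/4)/2 on |010>, -sqrt(2)/2 on |110>, and 0 on every other basis state. Key observation: the block from step 3 through step 4 cancels to the identity and can be dropped.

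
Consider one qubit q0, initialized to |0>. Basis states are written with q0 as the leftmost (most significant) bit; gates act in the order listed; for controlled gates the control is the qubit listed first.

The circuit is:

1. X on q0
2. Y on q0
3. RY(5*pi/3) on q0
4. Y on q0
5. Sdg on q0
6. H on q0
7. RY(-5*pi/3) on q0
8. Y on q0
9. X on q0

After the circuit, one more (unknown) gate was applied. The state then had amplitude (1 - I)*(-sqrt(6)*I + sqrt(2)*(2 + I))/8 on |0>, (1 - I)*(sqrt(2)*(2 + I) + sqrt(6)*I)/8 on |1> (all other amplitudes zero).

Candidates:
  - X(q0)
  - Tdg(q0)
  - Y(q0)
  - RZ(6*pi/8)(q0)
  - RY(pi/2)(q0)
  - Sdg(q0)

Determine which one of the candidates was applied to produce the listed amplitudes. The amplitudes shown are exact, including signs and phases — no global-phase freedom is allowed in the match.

It was X(q0) that produced the state shown.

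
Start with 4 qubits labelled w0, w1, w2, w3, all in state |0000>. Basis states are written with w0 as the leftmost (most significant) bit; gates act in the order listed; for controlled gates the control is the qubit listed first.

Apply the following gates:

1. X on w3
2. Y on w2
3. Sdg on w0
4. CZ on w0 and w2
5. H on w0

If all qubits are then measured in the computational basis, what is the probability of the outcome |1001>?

Outcome |1001> occurs with probability 0.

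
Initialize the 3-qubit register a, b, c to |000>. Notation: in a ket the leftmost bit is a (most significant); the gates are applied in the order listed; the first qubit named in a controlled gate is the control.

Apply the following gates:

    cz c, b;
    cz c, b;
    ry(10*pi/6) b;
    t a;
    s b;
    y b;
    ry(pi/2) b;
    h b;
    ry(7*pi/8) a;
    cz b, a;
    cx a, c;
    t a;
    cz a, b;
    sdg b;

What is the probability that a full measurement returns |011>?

Outcome |011> occurs with probability 0.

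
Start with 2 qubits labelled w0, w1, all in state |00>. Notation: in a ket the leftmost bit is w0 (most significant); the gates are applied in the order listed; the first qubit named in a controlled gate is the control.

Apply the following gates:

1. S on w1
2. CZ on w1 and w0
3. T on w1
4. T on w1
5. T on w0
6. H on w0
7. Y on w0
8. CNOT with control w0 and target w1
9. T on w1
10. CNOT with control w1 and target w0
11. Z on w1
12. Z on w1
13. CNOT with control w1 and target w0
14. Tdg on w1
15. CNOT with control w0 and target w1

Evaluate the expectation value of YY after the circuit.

The observable YY averages to 0.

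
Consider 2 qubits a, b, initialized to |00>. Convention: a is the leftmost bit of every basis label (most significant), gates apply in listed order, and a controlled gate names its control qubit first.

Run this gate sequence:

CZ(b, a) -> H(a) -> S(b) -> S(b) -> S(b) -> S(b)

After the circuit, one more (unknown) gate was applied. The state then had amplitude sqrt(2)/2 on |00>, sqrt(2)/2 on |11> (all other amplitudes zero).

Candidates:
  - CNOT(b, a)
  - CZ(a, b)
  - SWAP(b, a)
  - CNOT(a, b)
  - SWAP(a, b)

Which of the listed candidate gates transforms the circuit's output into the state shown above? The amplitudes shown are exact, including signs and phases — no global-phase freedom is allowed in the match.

The unique candidate consistent with the amplitudes is CNOT(a, b). Key observation: steps 3-6 multiply out to the identity, so the circuit reduces to the remaining gates.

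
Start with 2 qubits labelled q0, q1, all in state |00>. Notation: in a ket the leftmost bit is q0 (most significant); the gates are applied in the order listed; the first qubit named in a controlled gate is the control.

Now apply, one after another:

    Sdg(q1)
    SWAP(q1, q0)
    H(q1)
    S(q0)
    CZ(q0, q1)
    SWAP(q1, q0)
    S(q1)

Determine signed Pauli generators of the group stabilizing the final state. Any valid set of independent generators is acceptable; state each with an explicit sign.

The final state is stabilized by the group generated by +XI, +IZ; other independent generating sets are equally valid.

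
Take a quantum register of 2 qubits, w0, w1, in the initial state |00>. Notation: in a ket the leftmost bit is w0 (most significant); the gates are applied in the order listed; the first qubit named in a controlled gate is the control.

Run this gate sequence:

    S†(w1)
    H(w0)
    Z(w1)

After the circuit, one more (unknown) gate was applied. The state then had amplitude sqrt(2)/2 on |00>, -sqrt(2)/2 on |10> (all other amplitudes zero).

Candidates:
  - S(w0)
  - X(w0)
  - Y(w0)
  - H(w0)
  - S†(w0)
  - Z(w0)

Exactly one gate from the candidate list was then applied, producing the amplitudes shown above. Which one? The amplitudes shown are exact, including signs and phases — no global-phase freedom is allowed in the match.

The applied gate was Z(w0).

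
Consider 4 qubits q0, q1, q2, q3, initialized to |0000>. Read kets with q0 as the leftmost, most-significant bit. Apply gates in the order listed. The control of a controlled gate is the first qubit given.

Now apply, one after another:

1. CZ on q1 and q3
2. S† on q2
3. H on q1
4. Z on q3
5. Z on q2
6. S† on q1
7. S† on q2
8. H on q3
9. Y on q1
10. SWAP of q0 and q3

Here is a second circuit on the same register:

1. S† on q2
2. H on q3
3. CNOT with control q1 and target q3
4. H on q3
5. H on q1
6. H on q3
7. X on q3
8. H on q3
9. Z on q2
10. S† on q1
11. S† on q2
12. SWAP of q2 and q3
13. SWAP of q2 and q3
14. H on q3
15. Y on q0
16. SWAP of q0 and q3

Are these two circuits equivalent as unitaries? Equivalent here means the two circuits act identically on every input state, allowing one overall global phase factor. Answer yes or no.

No — the two circuits implement different unitaries, even allowing a global phase.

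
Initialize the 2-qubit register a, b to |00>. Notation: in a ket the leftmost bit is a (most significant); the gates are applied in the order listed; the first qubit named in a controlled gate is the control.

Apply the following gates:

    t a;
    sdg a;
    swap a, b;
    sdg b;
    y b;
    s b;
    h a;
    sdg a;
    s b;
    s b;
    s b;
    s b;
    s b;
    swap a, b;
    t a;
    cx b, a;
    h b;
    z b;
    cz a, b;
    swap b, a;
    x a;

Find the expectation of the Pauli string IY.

The observable IY averages to 1. Key observation: gates 10-13 undo each other exactly, leaving only the rest of the circuit to track.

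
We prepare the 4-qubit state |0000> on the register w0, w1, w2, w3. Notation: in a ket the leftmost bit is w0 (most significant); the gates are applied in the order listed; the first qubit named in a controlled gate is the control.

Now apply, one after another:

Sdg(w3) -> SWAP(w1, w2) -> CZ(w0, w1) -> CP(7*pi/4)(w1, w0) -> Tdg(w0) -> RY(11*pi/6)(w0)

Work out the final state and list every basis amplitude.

The final amplitudes are -sqrt(6)/4 - sqrt(2)/4 on |0000>, -sqrt(2)/4 + sqrt(6)/4 on |1000>, and 0 on every other basis state.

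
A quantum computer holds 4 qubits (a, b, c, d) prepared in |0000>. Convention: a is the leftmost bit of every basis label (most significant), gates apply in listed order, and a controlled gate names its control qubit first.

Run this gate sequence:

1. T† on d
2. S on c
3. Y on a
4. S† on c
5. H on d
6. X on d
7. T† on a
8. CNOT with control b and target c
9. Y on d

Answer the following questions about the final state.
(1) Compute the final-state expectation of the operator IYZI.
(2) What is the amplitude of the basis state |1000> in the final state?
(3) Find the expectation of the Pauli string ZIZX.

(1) The observable IYZI averages to 0.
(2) The amplitude on |1000> is -sqrt(2)*exp(3*I*pi/4)/2.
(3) The expectation value of ZIZX is 1.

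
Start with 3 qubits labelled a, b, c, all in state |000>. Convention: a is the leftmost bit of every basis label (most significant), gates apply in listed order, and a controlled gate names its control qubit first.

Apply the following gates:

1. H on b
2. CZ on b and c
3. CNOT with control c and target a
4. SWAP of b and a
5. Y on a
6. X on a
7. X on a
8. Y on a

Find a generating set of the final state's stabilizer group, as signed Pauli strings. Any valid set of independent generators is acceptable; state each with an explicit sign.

One valid set of independent stabilizer generators is +XII, +IZI, +IIZ (any independent generating set of the same group is equally correct).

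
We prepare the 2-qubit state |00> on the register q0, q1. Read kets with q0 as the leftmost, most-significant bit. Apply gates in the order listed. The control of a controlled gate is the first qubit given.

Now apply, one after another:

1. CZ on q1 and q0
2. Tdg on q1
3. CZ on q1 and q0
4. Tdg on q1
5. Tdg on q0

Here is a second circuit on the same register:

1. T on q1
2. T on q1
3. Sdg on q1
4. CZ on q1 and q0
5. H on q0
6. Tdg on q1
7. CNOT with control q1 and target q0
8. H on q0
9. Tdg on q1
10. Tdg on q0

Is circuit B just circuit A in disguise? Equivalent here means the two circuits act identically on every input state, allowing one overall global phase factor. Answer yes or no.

Yes — the two circuits implement the same unitary up to a global phase.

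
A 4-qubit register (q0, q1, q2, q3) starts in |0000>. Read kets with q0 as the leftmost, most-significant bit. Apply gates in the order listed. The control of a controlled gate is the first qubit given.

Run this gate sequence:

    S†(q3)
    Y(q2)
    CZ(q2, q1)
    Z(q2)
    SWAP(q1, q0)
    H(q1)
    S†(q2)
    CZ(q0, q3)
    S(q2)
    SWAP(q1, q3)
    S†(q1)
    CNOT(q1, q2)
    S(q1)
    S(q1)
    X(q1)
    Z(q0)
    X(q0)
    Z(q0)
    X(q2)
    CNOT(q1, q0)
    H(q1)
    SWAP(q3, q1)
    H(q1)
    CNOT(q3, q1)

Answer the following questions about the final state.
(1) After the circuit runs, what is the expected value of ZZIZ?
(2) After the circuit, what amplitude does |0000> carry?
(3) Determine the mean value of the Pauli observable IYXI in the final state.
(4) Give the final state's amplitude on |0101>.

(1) The expectation value of ZZIZ is 1.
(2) The final state's coefficient on |0000> equals sqrt(2)*I/2.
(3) The observable IYXI averages to 0.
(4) |0101> carries amplitude -sqrt(2)*I/2 in the final state.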